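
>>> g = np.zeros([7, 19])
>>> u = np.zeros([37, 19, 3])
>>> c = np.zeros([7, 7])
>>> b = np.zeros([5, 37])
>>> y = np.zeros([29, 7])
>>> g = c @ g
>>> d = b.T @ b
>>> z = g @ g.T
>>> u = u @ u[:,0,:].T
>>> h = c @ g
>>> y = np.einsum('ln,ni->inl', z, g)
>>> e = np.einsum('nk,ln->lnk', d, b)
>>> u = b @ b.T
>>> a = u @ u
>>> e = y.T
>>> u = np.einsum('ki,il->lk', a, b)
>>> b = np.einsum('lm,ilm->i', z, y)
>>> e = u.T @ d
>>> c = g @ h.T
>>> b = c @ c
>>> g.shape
(7, 19)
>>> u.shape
(37, 5)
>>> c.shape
(7, 7)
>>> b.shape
(7, 7)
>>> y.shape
(19, 7, 7)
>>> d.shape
(37, 37)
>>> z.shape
(7, 7)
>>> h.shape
(7, 19)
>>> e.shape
(5, 37)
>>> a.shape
(5, 5)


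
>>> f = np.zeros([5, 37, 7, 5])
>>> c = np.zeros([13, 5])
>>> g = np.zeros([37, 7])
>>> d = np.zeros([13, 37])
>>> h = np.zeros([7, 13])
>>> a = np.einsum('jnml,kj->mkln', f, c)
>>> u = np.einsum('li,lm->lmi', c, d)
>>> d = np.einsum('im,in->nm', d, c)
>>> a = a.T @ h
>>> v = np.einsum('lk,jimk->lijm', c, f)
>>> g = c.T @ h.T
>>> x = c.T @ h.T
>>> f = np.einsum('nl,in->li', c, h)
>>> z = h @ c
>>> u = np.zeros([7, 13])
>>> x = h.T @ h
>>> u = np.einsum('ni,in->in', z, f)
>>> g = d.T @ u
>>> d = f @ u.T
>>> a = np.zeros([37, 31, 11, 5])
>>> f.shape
(5, 7)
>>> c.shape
(13, 5)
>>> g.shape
(37, 7)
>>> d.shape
(5, 5)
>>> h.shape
(7, 13)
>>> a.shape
(37, 31, 11, 5)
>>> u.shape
(5, 7)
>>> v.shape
(13, 37, 5, 7)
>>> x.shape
(13, 13)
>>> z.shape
(7, 5)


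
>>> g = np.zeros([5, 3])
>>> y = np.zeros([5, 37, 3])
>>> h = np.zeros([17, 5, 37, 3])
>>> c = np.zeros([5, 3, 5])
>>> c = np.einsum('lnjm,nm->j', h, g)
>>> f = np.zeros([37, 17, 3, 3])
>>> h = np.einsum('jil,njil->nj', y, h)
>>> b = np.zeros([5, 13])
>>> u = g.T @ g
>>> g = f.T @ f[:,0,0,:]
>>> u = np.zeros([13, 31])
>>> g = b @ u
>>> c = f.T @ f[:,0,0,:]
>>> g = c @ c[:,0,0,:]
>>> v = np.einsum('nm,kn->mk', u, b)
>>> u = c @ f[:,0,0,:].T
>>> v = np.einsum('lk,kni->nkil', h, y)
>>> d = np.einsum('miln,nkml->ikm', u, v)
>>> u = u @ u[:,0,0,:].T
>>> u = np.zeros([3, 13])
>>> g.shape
(3, 3, 17, 3)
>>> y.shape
(5, 37, 3)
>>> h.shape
(17, 5)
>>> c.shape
(3, 3, 17, 3)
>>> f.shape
(37, 17, 3, 3)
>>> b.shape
(5, 13)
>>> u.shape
(3, 13)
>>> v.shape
(37, 5, 3, 17)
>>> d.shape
(3, 5, 3)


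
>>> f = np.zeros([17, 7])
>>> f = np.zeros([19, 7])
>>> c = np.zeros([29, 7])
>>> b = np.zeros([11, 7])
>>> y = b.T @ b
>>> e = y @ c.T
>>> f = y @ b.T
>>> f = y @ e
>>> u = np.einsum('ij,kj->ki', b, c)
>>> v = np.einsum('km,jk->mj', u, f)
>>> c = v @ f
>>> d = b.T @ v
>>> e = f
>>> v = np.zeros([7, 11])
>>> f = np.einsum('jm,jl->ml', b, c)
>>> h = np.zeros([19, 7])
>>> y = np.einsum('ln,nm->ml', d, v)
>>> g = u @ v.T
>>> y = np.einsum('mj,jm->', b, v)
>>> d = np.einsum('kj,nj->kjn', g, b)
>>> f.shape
(7, 29)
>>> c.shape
(11, 29)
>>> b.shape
(11, 7)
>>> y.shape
()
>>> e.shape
(7, 29)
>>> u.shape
(29, 11)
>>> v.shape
(7, 11)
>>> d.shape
(29, 7, 11)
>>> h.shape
(19, 7)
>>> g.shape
(29, 7)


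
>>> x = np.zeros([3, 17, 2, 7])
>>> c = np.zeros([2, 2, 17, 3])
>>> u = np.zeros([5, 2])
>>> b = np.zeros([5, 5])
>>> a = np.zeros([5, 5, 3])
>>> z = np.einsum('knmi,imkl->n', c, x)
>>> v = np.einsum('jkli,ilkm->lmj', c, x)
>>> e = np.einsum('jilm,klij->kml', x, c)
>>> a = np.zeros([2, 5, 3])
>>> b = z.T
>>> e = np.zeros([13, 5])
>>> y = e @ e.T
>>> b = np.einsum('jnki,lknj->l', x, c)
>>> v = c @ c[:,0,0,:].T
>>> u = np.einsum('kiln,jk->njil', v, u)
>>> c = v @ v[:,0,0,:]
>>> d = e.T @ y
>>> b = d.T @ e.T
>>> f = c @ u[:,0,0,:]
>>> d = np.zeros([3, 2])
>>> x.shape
(3, 17, 2, 7)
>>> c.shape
(2, 2, 17, 2)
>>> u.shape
(2, 5, 2, 17)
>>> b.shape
(13, 13)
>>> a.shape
(2, 5, 3)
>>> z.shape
(2,)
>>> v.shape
(2, 2, 17, 2)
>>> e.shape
(13, 5)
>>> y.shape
(13, 13)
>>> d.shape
(3, 2)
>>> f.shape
(2, 2, 17, 17)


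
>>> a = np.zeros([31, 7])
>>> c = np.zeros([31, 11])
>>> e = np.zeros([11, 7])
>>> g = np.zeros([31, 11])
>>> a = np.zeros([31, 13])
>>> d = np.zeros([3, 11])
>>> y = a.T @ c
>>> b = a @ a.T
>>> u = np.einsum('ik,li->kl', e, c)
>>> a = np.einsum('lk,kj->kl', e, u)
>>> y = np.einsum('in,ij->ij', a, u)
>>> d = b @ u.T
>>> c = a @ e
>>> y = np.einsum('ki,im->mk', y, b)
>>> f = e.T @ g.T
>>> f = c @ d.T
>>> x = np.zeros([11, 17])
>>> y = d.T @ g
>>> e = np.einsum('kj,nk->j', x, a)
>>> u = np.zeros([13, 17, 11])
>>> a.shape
(7, 11)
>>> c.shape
(7, 7)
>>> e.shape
(17,)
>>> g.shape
(31, 11)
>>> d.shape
(31, 7)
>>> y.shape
(7, 11)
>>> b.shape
(31, 31)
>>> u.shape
(13, 17, 11)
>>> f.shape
(7, 31)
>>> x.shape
(11, 17)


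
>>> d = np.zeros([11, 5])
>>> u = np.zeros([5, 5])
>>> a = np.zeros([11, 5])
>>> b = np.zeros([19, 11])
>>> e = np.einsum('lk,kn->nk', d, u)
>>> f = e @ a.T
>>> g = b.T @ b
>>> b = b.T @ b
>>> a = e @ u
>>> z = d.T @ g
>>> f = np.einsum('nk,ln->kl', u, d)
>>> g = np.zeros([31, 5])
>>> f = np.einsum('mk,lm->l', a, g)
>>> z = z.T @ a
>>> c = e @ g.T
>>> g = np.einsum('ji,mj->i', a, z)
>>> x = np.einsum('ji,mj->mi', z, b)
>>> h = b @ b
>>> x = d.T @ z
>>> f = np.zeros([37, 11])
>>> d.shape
(11, 5)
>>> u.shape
(5, 5)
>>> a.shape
(5, 5)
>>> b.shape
(11, 11)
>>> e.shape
(5, 5)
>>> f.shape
(37, 11)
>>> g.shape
(5,)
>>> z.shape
(11, 5)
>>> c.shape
(5, 31)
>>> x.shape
(5, 5)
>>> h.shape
(11, 11)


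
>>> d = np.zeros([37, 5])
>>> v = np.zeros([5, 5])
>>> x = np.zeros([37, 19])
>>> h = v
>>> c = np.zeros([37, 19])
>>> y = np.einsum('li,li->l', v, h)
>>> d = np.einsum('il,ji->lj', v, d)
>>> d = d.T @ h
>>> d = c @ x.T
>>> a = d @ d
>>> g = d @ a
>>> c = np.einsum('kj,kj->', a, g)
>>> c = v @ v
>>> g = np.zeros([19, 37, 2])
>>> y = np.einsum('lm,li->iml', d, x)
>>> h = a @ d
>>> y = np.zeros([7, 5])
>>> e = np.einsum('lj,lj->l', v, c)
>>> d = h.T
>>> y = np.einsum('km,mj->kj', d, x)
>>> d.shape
(37, 37)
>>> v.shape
(5, 5)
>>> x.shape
(37, 19)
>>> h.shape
(37, 37)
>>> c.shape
(5, 5)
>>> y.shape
(37, 19)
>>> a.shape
(37, 37)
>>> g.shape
(19, 37, 2)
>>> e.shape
(5,)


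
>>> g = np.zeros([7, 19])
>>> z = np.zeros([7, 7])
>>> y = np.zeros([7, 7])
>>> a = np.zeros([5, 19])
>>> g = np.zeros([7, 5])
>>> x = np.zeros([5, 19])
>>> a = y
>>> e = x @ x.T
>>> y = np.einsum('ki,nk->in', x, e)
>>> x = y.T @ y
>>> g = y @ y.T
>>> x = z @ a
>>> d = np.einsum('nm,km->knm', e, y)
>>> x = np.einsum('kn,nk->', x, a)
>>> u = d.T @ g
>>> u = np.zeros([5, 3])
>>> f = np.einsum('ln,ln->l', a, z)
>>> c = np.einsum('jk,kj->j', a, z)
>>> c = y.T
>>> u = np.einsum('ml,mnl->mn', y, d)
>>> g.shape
(19, 19)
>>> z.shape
(7, 7)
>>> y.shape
(19, 5)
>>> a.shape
(7, 7)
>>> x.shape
()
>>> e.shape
(5, 5)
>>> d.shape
(19, 5, 5)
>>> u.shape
(19, 5)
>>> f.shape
(7,)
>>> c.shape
(5, 19)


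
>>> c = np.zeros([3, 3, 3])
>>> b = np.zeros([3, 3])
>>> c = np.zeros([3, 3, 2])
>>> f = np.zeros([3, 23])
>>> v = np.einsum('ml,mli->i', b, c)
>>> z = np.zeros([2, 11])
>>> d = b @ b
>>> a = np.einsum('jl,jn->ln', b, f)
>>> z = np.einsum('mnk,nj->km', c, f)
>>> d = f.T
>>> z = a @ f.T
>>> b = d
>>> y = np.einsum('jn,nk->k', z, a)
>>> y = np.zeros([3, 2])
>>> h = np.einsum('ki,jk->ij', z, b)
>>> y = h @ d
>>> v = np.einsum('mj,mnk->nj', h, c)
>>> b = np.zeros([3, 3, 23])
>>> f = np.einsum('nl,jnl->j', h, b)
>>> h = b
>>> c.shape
(3, 3, 2)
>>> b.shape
(3, 3, 23)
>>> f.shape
(3,)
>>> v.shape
(3, 23)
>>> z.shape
(3, 3)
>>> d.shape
(23, 3)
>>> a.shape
(3, 23)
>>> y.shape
(3, 3)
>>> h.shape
(3, 3, 23)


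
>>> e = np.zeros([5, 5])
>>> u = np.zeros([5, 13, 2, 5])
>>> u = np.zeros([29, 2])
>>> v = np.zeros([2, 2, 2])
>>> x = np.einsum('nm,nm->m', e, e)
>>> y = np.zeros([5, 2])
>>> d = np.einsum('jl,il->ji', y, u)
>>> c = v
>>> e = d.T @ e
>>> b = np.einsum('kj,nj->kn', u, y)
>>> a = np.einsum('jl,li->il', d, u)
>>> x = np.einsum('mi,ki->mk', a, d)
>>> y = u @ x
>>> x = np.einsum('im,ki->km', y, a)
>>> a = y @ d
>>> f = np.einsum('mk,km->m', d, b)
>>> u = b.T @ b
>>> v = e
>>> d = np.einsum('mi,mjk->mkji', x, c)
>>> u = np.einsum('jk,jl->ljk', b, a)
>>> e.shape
(29, 5)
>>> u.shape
(29, 29, 5)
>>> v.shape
(29, 5)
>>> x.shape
(2, 5)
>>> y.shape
(29, 5)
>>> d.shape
(2, 2, 2, 5)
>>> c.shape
(2, 2, 2)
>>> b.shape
(29, 5)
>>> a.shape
(29, 29)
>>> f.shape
(5,)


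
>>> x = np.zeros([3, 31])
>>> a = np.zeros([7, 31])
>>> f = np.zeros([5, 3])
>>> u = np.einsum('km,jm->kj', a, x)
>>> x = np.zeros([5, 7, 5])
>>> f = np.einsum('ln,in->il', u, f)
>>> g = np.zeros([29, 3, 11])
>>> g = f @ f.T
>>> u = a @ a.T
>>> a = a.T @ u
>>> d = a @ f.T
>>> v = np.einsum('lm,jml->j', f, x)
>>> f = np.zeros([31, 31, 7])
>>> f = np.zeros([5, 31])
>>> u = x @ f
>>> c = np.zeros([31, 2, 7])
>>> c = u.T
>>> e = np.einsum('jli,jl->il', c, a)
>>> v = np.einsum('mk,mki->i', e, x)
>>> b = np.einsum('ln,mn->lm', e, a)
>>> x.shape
(5, 7, 5)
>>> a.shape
(31, 7)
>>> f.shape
(5, 31)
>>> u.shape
(5, 7, 31)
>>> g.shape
(5, 5)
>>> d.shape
(31, 5)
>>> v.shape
(5,)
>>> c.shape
(31, 7, 5)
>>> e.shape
(5, 7)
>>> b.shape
(5, 31)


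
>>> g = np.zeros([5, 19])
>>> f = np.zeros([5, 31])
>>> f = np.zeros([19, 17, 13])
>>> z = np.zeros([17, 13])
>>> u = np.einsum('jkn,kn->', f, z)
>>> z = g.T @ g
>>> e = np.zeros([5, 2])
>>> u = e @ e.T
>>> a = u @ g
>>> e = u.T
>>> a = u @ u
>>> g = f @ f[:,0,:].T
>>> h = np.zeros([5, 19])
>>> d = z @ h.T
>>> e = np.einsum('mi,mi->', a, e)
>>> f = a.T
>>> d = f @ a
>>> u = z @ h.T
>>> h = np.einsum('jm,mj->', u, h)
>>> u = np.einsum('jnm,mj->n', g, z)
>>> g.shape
(19, 17, 19)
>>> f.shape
(5, 5)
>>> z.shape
(19, 19)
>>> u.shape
(17,)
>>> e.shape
()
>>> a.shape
(5, 5)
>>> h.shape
()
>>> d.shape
(5, 5)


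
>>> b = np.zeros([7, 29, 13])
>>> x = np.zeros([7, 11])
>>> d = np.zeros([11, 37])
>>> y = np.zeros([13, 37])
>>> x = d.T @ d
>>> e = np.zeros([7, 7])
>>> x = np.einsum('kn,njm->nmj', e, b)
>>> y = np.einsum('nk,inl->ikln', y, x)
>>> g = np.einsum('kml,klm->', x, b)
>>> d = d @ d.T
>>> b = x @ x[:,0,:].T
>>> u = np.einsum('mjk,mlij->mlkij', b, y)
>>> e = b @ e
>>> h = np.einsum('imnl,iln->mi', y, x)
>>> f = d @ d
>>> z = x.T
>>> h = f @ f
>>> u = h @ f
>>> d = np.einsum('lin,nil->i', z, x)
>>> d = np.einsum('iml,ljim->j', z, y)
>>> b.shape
(7, 13, 7)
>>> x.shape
(7, 13, 29)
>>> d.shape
(37,)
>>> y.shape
(7, 37, 29, 13)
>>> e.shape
(7, 13, 7)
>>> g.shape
()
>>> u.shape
(11, 11)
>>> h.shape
(11, 11)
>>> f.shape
(11, 11)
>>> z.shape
(29, 13, 7)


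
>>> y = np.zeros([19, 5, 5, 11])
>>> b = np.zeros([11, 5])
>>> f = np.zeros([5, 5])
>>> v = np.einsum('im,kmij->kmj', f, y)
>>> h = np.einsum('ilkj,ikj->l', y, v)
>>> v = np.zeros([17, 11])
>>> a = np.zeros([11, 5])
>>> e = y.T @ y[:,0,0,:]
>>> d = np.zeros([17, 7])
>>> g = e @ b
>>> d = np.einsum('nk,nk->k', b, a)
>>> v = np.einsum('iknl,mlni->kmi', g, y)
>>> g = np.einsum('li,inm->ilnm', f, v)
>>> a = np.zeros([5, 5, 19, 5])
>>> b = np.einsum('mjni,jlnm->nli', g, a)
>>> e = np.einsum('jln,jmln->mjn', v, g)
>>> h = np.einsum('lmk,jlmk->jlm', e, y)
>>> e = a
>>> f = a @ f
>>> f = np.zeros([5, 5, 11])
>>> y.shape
(19, 5, 5, 11)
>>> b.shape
(19, 5, 11)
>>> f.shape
(5, 5, 11)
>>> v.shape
(5, 19, 11)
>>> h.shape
(19, 5, 5)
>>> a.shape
(5, 5, 19, 5)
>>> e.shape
(5, 5, 19, 5)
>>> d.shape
(5,)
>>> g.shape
(5, 5, 19, 11)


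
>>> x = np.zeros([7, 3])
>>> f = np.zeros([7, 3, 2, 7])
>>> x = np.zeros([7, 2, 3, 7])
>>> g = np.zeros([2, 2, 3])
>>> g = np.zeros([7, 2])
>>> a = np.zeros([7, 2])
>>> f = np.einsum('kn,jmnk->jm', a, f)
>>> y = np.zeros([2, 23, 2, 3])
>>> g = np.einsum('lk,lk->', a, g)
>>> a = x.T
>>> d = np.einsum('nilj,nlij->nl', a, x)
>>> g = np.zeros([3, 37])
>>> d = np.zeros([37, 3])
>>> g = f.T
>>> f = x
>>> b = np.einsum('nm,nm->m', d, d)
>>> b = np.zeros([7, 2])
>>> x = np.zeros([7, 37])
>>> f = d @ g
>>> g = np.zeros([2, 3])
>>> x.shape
(7, 37)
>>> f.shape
(37, 7)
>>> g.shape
(2, 3)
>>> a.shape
(7, 3, 2, 7)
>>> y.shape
(2, 23, 2, 3)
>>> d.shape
(37, 3)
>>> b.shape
(7, 2)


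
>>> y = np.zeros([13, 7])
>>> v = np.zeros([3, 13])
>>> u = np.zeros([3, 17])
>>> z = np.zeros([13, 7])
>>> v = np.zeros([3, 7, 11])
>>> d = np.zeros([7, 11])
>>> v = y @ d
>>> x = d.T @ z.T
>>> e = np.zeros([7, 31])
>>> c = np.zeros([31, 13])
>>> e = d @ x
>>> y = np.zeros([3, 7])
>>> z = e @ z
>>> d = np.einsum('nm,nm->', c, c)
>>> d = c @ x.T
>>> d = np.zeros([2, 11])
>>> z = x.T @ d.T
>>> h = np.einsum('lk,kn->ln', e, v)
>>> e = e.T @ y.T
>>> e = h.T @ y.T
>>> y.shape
(3, 7)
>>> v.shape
(13, 11)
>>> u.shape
(3, 17)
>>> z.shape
(13, 2)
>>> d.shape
(2, 11)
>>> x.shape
(11, 13)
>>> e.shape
(11, 3)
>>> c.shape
(31, 13)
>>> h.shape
(7, 11)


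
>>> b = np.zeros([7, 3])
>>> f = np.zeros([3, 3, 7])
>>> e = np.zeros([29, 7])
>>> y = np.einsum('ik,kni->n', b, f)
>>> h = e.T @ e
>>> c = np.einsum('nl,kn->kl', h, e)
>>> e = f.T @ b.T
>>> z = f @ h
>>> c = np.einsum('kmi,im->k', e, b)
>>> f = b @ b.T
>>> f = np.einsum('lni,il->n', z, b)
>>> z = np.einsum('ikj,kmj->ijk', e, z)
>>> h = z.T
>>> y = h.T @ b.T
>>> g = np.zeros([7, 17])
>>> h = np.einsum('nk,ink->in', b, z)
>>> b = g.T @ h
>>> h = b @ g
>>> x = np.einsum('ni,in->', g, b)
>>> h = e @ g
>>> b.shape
(17, 7)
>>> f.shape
(3,)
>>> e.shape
(7, 3, 7)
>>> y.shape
(7, 7, 7)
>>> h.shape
(7, 3, 17)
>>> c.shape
(7,)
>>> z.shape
(7, 7, 3)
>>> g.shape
(7, 17)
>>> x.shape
()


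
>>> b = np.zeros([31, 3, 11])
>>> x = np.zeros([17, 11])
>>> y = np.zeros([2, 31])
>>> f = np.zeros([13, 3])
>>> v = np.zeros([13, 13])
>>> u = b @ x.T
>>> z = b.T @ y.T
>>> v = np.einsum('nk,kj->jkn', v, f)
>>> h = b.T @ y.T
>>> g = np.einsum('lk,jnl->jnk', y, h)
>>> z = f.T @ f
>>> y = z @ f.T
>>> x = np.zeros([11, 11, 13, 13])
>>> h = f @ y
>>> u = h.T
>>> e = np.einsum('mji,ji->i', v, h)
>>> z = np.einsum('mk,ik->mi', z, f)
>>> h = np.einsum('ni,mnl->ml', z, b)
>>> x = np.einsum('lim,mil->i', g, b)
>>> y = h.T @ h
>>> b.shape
(31, 3, 11)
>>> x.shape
(3,)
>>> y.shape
(11, 11)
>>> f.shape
(13, 3)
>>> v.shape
(3, 13, 13)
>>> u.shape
(13, 13)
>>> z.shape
(3, 13)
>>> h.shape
(31, 11)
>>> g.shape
(11, 3, 31)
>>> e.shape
(13,)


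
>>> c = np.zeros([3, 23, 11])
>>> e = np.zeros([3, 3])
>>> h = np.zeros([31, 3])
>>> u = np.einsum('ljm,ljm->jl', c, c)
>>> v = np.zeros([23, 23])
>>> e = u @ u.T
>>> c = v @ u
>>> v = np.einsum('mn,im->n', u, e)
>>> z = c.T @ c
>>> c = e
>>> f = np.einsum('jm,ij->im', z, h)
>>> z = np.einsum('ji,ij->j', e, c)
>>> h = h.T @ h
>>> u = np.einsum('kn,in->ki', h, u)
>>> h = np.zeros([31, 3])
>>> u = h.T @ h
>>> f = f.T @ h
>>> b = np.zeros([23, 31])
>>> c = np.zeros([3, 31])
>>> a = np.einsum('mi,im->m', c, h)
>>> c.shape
(3, 31)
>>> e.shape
(23, 23)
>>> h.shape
(31, 3)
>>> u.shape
(3, 3)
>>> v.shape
(3,)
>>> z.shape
(23,)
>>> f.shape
(3, 3)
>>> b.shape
(23, 31)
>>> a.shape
(3,)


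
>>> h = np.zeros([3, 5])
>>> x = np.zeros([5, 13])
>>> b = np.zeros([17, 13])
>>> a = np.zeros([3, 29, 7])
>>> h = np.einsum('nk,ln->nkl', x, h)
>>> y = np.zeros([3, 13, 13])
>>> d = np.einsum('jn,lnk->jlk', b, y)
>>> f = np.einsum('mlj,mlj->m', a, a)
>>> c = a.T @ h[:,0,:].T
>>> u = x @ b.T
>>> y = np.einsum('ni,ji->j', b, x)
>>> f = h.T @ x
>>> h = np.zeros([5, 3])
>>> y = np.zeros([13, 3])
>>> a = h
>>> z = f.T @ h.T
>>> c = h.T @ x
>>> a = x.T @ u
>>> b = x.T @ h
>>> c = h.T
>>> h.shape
(5, 3)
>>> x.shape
(5, 13)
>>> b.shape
(13, 3)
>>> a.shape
(13, 17)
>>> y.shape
(13, 3)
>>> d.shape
(17, 3, 13)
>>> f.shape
(3, 13, 13)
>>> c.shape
(3, 5)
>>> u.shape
(5, 17)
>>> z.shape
(13, 13, 5)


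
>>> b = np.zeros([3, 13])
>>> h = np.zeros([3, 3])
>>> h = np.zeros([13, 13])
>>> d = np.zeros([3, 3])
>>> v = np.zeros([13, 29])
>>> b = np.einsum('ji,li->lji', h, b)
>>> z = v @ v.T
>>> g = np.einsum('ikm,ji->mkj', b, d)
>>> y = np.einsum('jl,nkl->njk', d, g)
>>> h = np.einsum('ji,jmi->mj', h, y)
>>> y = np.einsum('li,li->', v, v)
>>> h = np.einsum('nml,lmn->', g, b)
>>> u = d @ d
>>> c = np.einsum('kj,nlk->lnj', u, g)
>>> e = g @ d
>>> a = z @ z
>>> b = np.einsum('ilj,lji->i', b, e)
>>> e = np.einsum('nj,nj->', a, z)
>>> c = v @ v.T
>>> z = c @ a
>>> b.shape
(3,)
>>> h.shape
()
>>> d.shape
(3, 3)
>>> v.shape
(13, 29)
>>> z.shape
(13, 13)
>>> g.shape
(13, 13, 3)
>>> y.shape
()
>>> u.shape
(3, 3)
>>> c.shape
(13, 13)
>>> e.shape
()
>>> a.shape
(13, 13)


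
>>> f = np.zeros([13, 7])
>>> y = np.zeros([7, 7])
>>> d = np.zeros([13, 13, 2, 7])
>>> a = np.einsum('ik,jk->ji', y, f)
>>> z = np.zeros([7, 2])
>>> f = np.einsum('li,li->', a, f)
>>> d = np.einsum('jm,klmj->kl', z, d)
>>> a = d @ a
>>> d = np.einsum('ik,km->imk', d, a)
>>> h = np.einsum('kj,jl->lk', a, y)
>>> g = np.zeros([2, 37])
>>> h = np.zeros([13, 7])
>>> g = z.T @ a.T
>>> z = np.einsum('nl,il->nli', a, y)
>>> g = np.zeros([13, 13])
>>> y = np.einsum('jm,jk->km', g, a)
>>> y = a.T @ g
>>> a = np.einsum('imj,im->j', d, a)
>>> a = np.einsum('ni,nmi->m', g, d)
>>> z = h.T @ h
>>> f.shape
()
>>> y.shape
(7, 13)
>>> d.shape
(13, 7, 13)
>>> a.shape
(7,)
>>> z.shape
(7, 7)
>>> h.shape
(13, 7)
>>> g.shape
(13, 13)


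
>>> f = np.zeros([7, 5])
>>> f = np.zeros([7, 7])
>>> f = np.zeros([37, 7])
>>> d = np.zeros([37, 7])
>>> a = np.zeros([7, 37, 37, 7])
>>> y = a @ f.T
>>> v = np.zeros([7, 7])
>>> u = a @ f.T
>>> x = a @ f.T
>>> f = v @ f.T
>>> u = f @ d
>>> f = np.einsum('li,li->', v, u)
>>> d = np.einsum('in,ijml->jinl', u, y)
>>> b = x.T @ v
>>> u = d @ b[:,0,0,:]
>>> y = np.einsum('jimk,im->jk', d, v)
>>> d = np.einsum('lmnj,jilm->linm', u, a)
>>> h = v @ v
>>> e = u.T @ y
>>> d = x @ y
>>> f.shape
()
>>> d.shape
(7, 37, 37, 37)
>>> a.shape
(7, 37, 37, 7)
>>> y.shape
(37, 37)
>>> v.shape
(7, 7)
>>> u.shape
(37, 7, 7, 7)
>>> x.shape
(7, 37, 37, 37)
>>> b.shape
(37, 37, 37, 7)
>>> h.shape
(7, 7)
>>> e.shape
(7, 7, 7, 37)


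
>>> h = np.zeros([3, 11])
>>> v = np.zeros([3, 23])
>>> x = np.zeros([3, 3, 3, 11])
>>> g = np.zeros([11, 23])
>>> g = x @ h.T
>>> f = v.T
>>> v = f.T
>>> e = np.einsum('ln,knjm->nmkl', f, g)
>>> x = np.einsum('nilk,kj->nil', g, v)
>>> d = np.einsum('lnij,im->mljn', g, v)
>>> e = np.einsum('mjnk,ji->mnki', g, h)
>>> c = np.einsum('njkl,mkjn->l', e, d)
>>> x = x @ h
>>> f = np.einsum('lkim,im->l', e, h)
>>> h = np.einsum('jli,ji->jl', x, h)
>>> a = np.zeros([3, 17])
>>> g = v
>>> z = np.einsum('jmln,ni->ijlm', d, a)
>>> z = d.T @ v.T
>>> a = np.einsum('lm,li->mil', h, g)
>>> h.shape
(3, 3)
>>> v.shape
(3, 23)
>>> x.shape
(3, 3, 11)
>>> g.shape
(3, 23)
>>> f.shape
(3,)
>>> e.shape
(3, 3, 3, 11)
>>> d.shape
(23, 3, 3, 3)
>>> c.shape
(11,)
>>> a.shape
(3, 23, 3)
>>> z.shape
(3, 3, 3, 3)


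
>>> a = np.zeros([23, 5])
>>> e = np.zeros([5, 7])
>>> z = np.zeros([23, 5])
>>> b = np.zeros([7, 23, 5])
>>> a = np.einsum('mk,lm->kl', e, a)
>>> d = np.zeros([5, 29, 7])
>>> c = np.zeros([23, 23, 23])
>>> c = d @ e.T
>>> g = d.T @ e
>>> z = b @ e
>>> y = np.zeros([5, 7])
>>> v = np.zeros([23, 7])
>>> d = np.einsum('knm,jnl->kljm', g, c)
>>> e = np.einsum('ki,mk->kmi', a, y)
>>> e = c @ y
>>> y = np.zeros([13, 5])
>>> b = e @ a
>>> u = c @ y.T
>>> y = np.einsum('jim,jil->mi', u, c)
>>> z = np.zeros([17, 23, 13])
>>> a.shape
(7, 23)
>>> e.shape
(5, 29, 7)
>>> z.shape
(17, 23, 13)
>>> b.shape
(5, 29, 23)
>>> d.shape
(7, 5, 5, 7)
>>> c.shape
(5, 29, 5)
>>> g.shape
(7, 29, 7)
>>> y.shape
(13, 29)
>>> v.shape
(23, 7)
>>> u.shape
(5, 29, 13)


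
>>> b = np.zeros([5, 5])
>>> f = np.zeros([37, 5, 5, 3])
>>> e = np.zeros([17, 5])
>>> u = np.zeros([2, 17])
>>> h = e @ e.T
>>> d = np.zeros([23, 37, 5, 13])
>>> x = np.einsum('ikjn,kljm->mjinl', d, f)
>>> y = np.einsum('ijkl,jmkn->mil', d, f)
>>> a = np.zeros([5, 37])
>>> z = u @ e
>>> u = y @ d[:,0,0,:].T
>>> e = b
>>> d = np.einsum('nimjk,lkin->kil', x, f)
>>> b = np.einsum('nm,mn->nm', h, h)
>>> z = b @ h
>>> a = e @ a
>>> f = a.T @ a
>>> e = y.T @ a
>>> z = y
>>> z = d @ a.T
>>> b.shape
(17, 17)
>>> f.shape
(37, 37)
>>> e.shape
(13, 23, 37)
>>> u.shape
(5, 23, 23)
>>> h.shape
(17, 17)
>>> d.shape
(5, 5, 37)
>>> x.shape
(3, 5, 23, 13, 5)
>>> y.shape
(5, 23, 13)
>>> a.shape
(5, 37)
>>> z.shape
(5, 5, 5)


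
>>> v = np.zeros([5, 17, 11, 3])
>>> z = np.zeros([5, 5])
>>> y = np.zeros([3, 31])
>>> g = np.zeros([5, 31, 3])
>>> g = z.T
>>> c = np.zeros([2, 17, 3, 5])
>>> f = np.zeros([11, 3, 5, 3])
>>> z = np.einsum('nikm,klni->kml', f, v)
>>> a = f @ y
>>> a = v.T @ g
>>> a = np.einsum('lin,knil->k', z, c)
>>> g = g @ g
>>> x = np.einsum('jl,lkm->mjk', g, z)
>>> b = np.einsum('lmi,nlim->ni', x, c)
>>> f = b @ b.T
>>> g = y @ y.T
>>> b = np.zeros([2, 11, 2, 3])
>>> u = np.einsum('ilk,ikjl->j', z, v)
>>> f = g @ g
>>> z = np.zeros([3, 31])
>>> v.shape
(5, 17, 11, 3)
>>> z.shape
(3, 31)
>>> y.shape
(3, 31)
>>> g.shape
(3, 3)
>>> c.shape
(2, 17, 3, 5)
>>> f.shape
(3, 3)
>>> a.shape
(2,)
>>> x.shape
(17, 5, 3)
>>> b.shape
(2, 11, 2, 3)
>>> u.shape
(11,)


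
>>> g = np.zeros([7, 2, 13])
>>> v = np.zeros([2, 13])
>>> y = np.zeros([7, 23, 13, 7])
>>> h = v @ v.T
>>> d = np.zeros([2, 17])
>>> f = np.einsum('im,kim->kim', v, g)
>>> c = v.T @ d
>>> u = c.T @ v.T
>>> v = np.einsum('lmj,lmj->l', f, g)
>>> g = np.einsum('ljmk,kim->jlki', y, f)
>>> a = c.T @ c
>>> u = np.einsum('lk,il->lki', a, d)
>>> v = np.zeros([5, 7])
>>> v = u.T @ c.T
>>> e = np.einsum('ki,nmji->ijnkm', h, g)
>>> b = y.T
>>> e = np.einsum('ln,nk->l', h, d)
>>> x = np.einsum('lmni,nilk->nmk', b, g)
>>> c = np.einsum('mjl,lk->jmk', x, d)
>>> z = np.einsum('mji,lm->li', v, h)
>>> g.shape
(23, 7, 7, 2)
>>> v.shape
(2, 17, 13)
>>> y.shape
(7, 23, 13, 7)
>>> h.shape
(2, 2)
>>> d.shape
(2, 17)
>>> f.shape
(7, 2, 13)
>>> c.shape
(13, 23, 17)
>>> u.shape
(17, 17, 2)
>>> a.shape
(17, 17)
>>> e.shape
(2,)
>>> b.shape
(7, 13, 23, 7)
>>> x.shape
(23, 13, 2)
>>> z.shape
(2, 13)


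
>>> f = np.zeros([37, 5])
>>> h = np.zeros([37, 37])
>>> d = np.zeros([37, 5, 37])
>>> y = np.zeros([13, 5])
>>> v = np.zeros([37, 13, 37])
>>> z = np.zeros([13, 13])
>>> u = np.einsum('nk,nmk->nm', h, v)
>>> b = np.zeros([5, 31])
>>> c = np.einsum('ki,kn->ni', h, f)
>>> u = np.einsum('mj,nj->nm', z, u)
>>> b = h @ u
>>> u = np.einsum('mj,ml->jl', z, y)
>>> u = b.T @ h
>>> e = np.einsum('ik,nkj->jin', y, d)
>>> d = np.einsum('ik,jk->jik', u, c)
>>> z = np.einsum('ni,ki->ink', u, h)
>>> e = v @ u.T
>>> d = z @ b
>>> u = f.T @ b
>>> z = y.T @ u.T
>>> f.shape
(37, 5)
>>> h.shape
(37, 37)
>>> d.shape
(37, 13, 13)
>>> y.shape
(13, 5)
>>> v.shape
(37, 13, 37)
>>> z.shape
(5, 5)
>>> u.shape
(5, 13)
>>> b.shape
(37, 13)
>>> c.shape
(5, 37)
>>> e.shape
(37, 13, 13)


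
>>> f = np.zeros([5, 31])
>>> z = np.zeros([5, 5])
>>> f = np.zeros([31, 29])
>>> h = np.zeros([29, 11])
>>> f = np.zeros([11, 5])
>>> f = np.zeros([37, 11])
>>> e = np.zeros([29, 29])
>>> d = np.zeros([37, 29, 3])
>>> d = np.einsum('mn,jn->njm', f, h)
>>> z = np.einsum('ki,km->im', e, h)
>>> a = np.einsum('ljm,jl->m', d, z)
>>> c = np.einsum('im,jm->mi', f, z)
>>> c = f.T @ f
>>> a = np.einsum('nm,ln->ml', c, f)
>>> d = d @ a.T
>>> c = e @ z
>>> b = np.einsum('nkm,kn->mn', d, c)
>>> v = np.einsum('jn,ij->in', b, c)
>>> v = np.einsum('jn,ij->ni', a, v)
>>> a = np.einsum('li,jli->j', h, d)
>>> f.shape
(37, 11)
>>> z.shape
(29, 11)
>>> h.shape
(29, 11)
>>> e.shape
(29, 29)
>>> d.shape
(11, 29, 11)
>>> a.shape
(11,)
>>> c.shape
(29, 11)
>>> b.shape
(11, 11)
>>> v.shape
(37, 29)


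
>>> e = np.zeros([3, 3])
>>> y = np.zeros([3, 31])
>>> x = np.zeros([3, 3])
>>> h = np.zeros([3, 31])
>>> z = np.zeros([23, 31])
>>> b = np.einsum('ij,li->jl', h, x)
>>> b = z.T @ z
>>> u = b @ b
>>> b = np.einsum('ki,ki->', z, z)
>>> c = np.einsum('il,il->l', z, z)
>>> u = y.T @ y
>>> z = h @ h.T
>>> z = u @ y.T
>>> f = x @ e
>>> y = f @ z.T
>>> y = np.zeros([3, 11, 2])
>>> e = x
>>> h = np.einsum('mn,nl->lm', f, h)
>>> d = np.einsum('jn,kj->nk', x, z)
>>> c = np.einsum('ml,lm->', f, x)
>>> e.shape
(3, 3)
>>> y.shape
(3, 11, 2)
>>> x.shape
(3, 3)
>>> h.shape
(31, 3)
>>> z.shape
(31, 3)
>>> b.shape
()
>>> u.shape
(31, 31)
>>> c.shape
()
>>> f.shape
(3, 3)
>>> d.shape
(3, 31)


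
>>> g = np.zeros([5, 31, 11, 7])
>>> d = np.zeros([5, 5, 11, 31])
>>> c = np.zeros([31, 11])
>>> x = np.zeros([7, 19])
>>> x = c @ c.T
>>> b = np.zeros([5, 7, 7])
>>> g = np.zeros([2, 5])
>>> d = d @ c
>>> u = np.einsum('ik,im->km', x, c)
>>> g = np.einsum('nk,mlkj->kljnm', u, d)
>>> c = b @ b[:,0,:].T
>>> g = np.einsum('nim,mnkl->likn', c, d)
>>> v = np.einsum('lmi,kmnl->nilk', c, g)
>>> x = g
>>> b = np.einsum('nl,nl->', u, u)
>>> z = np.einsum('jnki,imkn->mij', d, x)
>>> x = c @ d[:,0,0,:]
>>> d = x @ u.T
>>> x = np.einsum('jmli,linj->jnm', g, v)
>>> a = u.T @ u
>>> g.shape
(11, 7, 11, 5)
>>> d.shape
(5, 7, 31)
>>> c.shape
(5, 7, 5)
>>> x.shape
(11, 5, 7)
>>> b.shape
()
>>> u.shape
(31, 11)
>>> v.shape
(11, 5, 5, 11)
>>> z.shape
(7, 11, 5)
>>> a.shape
(11, 11)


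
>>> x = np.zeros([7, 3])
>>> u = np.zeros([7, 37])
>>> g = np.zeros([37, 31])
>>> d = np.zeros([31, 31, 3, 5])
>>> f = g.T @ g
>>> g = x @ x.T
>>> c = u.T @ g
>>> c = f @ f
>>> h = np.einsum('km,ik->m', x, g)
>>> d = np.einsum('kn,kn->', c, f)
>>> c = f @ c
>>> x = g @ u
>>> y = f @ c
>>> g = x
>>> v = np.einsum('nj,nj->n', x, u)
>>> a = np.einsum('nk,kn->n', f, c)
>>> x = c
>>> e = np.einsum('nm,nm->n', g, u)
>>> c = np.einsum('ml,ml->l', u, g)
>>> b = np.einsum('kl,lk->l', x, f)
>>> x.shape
(31, 31)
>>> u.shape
(7, 37)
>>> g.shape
(7, 37)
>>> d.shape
()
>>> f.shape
(31, 31)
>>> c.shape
(37,)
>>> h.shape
(3,)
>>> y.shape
(31, 31)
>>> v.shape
(7,)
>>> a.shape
(31,)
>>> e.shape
(7,)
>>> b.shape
(31,)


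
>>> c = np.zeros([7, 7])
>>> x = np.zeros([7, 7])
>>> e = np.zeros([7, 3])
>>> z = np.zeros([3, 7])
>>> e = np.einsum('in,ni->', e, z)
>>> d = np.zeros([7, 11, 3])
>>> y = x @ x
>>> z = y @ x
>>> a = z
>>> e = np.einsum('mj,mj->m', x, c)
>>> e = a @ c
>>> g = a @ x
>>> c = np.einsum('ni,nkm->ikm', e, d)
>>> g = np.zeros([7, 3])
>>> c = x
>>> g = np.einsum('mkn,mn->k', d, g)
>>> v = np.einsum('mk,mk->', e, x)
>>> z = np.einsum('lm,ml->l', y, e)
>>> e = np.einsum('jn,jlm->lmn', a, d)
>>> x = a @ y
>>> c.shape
(7, 7)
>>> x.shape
(7, 7)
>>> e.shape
(11, 3, 7)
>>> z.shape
(7,)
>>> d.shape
(7, 11, 3)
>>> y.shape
(7, 7)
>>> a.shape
(7, 7)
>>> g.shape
(11,)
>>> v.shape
()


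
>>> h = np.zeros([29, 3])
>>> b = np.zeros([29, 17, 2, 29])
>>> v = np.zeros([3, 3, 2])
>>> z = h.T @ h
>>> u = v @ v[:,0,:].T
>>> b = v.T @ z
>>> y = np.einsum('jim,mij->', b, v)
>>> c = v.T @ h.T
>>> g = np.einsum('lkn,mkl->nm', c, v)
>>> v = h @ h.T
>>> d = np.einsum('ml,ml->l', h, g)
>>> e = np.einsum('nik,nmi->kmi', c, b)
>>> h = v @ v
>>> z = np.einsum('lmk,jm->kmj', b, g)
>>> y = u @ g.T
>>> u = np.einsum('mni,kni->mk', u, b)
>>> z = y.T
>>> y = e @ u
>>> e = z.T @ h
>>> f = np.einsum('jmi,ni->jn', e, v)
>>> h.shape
(29, 29)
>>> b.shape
(2, 3, 3)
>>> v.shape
(29, 29)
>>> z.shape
(29, 3, 3)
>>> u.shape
(3, 2)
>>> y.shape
(29, 3, 2)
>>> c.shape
(2, 3, 29)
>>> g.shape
(29, 3)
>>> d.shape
(3,)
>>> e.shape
(3, 3, 29)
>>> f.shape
(3, 29)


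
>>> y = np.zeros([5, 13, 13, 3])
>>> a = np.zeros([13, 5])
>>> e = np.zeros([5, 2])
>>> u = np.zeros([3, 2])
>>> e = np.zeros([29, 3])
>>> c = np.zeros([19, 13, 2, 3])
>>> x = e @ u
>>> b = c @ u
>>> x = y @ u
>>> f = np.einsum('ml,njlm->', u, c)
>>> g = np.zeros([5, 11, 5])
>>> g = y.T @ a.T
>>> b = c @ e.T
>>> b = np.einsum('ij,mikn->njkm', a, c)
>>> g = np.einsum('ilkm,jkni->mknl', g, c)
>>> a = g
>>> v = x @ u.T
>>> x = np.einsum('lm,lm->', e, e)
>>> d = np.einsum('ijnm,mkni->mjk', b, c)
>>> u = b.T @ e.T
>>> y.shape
(5, 13, 13, 3)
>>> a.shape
(13, 13, 2, 13)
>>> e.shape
(29, 3)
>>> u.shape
(19, 2, 5, 29)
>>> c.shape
(19, 13, 2, 3)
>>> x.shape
()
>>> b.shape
(3, 5, 2, 19)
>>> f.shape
()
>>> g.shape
(13, 13, 2, 13)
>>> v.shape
(5, 13, 13, 3)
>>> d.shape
(19, 5, 13)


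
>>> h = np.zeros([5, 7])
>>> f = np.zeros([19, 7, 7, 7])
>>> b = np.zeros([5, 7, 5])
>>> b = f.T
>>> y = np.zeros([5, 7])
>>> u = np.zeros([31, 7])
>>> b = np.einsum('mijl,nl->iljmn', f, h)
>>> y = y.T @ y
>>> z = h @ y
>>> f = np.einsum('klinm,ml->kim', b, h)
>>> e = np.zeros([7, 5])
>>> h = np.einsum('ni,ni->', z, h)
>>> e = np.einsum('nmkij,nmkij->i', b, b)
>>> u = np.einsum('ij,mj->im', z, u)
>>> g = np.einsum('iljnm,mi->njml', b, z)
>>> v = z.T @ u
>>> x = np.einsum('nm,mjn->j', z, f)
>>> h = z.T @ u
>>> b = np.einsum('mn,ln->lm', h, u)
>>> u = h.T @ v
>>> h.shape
(7, 31)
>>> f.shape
(7, 7, 5)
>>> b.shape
(5, 7)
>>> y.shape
(7, 7)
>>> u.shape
(31, 31)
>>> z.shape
(5, 7)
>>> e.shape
(19,)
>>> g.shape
(19, 7, 5, 7)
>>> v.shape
(7, 31)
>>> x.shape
(7,)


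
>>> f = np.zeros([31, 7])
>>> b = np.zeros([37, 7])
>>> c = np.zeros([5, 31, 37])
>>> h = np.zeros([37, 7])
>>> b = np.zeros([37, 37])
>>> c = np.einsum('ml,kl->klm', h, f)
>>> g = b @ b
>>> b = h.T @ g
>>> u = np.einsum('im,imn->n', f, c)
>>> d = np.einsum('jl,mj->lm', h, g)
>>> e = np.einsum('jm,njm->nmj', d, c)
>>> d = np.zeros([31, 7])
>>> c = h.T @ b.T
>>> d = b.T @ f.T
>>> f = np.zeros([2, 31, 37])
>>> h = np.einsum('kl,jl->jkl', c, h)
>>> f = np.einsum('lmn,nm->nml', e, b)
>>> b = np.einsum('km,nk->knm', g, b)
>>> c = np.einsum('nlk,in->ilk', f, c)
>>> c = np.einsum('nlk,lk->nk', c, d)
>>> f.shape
(7, 37, 31)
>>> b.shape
(37, 7, 37)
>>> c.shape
(7, 31)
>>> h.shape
(37, 7, 7)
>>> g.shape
(37, 37)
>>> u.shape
(37,)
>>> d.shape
(37, 31)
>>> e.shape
(31, 37, 7)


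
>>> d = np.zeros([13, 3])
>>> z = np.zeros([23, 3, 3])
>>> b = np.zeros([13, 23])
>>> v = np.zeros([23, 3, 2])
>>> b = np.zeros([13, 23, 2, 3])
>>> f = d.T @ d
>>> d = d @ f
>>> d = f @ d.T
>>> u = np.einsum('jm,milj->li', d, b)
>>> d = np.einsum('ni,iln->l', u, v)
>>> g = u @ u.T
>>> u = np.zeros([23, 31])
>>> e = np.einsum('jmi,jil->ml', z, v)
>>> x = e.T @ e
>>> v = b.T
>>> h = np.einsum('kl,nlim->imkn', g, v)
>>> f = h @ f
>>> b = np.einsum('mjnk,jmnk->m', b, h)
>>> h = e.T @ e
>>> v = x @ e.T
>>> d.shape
(3,)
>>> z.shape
(23, 3, 3)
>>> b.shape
(13,)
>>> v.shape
(2, 3)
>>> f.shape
(23, 13, 2, 3)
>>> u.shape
(23, 31)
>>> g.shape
(2, 2)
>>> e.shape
(3, 2)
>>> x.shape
(2, 2)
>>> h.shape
(2, 2)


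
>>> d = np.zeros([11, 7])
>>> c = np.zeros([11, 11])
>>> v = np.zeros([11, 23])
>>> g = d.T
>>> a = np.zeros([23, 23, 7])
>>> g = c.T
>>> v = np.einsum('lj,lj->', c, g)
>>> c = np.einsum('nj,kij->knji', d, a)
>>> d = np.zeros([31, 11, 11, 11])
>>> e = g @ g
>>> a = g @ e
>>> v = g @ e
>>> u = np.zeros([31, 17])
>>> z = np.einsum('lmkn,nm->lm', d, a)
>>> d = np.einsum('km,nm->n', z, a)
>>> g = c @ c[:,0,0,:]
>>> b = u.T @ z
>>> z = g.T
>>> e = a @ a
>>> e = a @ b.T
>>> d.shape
(11,)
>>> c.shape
(23, 11, 7, 23)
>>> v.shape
(11, 11)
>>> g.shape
(23, 11, 7, 23)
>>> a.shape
(11, 11)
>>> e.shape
(11, 17)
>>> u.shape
(31, 17)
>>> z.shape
(23, 7, 11, 23)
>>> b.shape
(17, 11)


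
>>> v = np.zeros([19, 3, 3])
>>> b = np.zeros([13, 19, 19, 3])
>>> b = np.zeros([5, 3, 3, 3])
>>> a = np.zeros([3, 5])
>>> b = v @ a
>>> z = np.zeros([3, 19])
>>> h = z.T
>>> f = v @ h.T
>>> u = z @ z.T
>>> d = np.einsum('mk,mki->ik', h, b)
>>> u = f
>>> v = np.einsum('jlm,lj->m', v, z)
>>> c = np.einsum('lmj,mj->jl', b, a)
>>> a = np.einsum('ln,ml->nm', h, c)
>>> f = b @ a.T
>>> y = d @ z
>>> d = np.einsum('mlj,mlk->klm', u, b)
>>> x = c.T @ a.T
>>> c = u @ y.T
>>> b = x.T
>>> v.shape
(3,)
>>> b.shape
(3, 19)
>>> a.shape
(3, 5)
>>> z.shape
(3, 19)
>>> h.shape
(19, 3)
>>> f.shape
(19, 3, 3)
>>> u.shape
(19, 3, 19)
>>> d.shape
(5, 3, 19)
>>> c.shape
(19, 3, 5)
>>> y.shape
(5, 19)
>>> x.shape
(19, 3)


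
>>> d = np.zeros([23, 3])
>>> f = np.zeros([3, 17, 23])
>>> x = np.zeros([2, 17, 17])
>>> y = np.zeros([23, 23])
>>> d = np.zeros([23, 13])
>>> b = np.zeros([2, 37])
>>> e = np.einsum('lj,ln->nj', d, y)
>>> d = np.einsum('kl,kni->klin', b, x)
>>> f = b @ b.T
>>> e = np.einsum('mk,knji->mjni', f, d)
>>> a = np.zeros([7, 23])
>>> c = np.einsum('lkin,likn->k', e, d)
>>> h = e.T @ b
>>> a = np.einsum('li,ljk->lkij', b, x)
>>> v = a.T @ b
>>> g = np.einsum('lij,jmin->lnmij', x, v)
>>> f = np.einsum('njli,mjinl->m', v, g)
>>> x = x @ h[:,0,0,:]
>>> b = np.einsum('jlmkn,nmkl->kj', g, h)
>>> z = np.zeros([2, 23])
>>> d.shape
(2, 37, 17, 17)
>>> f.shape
(2,)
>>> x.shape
(2, 17, 37)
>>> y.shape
(23, 23)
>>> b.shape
(17, 2)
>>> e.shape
(2, 17, 37, 17)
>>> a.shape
(2, 17, 37, 17)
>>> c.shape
(17,)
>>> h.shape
(17, 37, 17, 37)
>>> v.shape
(17, 37, 17, 37)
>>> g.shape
(2, 37, 37, 17, 17)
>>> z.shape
(2, 23)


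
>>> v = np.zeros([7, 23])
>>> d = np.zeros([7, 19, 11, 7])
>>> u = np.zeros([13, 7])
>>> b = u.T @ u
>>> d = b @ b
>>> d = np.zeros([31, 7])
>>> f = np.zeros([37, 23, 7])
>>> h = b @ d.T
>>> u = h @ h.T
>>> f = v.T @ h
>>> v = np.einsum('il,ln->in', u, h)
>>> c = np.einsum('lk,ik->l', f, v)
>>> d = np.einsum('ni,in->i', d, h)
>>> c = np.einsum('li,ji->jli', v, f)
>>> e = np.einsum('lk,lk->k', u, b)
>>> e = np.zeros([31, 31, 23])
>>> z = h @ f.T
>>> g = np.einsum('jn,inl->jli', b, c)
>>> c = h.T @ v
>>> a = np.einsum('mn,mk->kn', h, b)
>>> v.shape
(7, 31)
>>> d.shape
(7,)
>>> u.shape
(7, 7)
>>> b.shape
(7, 7)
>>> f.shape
(23, 31)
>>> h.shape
(7, 31)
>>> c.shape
(31, 31)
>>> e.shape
(31, 31, 23)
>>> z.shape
(7, 23)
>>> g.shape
(7, 31, 23)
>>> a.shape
(7, 31)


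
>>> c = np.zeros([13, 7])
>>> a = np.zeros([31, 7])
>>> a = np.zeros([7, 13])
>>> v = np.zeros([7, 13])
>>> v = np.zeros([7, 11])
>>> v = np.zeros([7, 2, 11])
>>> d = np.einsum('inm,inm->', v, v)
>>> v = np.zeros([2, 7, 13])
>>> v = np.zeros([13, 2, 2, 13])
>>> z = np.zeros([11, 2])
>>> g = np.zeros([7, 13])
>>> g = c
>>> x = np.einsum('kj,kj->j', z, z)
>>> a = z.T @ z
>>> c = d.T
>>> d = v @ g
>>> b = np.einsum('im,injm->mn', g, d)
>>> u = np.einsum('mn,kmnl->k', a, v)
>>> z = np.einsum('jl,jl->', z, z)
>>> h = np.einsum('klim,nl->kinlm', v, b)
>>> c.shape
()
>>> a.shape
(2, 2)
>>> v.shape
(13, 2, 2, 13)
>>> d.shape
(13, 2, 2, 7)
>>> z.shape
()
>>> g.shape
(13, 7)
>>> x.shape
(2,)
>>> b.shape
(7, 2)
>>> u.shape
(13,)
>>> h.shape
(13, 2, 7, 2, 13)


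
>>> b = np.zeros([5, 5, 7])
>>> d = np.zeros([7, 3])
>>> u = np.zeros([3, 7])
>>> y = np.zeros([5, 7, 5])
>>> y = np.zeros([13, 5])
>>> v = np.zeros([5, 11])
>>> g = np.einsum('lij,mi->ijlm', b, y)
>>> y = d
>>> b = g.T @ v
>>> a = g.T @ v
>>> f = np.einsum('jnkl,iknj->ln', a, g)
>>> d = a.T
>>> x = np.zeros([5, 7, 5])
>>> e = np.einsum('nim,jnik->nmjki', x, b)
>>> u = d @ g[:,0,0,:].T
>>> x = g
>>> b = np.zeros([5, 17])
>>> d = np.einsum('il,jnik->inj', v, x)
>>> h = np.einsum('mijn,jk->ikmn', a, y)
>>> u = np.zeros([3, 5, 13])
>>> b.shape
(5, 17)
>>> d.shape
(5, 7, 5)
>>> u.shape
(3, 5, 13)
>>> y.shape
(7, 3)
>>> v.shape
(5, 11)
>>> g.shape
(5, 7, 5, 13)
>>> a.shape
(13, 5, 7, 11)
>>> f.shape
(11, 5)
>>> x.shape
(5, 7, 5, 13)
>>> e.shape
(5, 5, 13, 11, 7)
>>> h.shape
(5, 3, 13, 11)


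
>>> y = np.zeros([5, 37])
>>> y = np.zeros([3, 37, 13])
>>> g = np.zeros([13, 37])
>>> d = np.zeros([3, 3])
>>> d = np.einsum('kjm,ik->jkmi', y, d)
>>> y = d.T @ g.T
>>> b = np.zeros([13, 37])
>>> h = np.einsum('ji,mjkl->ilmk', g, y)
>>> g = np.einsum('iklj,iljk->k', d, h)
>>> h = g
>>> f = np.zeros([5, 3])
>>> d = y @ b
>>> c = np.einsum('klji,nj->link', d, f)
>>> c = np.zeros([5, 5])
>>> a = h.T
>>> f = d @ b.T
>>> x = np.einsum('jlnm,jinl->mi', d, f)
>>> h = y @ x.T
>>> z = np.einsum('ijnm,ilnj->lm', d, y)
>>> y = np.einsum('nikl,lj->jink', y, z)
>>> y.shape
(37, 13, 3, 3)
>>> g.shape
(3,)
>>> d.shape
(3, 13, 3, 37)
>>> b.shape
(13, 37)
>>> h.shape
(3, 13, 3, 37)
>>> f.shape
(3, 13, 3, 13)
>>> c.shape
(5, 5)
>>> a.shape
(3,)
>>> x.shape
(37, 13)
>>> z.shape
(13, 37)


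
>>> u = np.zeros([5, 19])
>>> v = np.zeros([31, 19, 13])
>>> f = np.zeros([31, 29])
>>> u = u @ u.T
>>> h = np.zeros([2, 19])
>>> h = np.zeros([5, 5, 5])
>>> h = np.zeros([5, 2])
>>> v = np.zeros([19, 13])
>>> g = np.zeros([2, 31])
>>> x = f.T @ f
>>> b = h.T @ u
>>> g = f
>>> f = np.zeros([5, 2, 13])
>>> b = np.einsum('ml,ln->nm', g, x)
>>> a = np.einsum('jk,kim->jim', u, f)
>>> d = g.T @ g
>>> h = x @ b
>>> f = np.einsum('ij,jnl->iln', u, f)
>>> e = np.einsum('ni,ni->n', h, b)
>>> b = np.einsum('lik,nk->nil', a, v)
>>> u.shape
(5, 5)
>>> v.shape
(19, 13)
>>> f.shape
(5, 13, 2)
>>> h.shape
(29, 31)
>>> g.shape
(31, 29)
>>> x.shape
(29, 29)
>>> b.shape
(19, 2, 5)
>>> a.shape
(5, 2, 13)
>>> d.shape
(29, 29)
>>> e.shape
(29,)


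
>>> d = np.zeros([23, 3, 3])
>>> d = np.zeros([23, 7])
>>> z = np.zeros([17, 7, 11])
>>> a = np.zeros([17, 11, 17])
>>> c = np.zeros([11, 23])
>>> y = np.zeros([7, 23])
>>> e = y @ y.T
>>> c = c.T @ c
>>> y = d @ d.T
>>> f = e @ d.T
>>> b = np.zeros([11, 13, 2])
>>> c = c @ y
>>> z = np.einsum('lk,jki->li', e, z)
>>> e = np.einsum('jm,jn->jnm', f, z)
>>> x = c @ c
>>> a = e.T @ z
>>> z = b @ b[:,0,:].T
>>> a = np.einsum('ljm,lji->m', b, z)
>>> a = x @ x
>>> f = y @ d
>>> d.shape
(23, 7)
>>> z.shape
(11, 13, 11)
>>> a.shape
(23, 23)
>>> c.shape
(23, 23)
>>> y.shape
(23, 23)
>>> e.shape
(7, 11, 23)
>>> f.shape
(23, 7)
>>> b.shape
(11, 13, 2)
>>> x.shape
(23, 23)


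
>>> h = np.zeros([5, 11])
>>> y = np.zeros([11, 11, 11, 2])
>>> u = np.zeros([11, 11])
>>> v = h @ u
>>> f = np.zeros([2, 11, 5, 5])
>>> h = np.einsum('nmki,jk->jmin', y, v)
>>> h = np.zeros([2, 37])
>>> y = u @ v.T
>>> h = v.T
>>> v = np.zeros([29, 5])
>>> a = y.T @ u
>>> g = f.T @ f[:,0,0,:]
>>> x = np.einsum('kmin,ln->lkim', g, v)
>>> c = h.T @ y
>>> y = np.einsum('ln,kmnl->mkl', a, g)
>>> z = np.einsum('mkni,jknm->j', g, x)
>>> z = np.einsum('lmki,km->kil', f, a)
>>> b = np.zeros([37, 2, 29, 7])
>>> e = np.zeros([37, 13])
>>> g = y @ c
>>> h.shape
(11, 5)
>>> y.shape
(5, 5, 5)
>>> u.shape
(11, 11)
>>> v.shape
(29, 5)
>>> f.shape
(2, 11, 5, 5)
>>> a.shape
(5, 11)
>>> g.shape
(5, 5, 5)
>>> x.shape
(29, 5, 11, 5)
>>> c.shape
(5, 5)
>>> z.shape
(5, 5, 2)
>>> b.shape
(37, 2, 29, 7)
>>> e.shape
(37, 13)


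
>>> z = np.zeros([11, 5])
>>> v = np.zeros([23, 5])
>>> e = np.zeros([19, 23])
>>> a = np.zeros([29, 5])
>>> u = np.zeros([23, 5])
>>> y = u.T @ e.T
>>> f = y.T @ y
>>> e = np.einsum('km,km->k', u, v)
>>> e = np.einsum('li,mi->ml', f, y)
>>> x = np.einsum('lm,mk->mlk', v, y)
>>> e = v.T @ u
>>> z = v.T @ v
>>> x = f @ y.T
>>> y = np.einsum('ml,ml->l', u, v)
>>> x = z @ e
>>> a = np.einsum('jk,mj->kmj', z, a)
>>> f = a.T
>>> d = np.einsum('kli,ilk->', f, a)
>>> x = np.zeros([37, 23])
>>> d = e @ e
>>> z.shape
(5, 5)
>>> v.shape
(23, 5)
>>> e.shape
(5, 5)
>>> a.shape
(5, 29, 5)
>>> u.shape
(23, 5)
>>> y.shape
(5,)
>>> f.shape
(5, 29, 5)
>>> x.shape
(37, 23)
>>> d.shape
(5, 5)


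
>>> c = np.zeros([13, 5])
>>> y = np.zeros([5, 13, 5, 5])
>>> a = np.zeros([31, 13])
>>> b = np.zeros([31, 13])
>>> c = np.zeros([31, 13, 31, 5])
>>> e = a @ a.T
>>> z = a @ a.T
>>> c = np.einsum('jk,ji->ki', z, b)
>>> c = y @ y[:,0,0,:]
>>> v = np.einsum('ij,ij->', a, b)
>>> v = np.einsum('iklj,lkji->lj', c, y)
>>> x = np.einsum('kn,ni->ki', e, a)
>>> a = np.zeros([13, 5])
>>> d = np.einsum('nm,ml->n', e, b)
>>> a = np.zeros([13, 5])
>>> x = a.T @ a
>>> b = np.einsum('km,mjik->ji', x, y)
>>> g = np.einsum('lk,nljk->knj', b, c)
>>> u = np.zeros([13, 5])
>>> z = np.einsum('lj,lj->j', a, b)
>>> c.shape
(5, 13, 5, 5)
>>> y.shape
(5, 13, 5, 5)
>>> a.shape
(13, 5)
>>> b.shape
(13, 5)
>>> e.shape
(31, 31)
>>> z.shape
(5,)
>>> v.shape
(5, 5)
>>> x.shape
(5, 5)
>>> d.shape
(31,)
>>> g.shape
(5, 5, 5)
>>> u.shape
(13, 5)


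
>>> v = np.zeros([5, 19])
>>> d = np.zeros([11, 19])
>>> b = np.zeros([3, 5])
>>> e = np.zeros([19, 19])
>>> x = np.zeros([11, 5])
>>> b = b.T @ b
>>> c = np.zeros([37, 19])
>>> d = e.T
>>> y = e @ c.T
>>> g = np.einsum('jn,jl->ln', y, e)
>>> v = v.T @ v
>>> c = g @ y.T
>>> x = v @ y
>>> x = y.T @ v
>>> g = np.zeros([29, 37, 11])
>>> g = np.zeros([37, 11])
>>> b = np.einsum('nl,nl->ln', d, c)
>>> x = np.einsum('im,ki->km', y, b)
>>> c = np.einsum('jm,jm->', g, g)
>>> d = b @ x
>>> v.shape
(19, 19)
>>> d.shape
(19, 37)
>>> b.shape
(19, 19)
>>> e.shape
(19, 19)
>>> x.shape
(19, 37)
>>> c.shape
()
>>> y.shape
(19, 37)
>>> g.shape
(37, 11)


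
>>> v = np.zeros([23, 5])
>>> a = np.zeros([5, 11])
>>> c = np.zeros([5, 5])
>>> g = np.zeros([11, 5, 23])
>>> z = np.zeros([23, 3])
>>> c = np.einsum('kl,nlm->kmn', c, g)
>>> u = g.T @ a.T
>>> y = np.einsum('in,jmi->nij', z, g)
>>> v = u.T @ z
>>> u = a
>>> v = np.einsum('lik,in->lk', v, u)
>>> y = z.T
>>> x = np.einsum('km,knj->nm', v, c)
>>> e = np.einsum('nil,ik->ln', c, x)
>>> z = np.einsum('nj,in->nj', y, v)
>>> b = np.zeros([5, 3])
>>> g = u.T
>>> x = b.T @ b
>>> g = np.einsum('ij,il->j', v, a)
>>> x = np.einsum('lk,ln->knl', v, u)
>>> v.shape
(5, 3)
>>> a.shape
(5, 11)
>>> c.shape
(5, 23, 11)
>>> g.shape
(3,)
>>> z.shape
(3, 23)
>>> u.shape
(5, 11)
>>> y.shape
(3, 23)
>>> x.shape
(3, 11, 5)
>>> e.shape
(11, 5)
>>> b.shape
(5, 3)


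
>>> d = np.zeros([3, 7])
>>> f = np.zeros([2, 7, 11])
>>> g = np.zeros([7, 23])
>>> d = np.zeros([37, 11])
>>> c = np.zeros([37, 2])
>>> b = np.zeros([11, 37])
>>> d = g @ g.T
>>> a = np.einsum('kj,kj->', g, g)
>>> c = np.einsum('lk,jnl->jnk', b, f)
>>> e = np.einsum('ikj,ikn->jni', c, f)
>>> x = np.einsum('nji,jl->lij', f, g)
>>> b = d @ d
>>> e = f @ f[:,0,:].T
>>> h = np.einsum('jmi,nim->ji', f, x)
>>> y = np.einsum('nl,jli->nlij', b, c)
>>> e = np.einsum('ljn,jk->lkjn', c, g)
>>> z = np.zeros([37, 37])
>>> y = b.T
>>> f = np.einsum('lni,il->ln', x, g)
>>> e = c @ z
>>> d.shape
(7, 7)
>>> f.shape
(23, 11)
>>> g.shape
(7, 23)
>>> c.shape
(2, 7, 37)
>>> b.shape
(7, 7)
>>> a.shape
()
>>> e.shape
(2, 7, 37)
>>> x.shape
(23, 11, 7)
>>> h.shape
(2, 11)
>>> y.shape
(7, 7)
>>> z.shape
(37, 37)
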